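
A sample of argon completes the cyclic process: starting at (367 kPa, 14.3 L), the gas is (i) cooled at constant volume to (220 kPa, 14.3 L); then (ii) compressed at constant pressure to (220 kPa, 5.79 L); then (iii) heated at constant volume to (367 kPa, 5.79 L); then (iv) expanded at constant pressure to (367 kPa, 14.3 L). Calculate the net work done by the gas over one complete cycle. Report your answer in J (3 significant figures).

W_net ≈ 1250 J

Constant-volume legs do no work.
W(ii) = (220)(5.79 − 14.3) = -1872 J; W(iv) = (367)(14.3 − 5.79) = 3123 J.
W_net = -1872 + 3123 = 1251 J (the clockwise enclosed area).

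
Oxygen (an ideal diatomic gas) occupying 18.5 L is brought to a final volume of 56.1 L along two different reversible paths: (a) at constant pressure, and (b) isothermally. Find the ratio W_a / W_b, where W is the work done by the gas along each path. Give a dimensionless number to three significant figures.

Path (a) isobaric: W = P₁(V₂ − V₁) → W_a/(P₁V₁) = 2.032.
Path (b) isothermal: W = P₁V₁ ln(V₂/V₁) → W_b/(P₁V₁) = 1.109.
W_a / W_b = 2.032 / 1.109 = 1.832.

W_a / W_b ≈ 1.83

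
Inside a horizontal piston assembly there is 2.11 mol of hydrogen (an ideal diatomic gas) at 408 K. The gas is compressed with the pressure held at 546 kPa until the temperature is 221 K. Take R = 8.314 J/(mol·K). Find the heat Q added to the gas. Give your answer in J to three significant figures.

Isobaric: W = nRΔT = (2.11)(8.314)(-187) = -3280 J.
ΔU = nCᵥΔT with Cᵥ = 5R/2: ΔU = (2.11)(20.79)(-187) = -8201 J.
Q = ΔU + W = -8201 − 3280 = -11482 J.

Q ≈ -11500 J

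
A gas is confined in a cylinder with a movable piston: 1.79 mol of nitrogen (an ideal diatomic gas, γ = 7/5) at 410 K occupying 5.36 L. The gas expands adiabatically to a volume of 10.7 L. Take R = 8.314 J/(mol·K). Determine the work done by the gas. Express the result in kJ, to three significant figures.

W ≈ 3.69 kJ

Adiabatic: TV^(γ−1) = const with γ = 7/5.
T₂ = T₁ (V₁/V₂)^(γ−1) = 410 × (5.36/10.7)^0.4 = 410 × 0.7584 = 311 K.
W_by = nCᵥ(T₁ − T₂) = (1.79)(20.79)(410 − 311) = 3685 J.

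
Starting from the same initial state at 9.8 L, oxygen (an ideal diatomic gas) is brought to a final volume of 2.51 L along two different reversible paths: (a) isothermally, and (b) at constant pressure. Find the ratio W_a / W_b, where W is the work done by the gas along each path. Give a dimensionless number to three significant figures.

W_a / W_b ≈ 1.83

Path (a) isothermal: W = P₁V₁ ln(V₂/V₁) → W_a/(P₁V₁) = -1.362.
Path (b) isobaric: W = P₁(V₂ − V₁) → W_b/(P₁V₁) = -0.7439.
W_a / W_b = -1.362 / -0.7439 = 1.831.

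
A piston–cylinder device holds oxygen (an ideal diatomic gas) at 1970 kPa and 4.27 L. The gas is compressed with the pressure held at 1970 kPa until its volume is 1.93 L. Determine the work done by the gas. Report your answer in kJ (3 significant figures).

Isobaric: W = P ΔV.
W = (1970 kPa)(1.93 − 4.27 L) = (1970)(-2.34) = -4610 J.

W ≈ -4.61 kJ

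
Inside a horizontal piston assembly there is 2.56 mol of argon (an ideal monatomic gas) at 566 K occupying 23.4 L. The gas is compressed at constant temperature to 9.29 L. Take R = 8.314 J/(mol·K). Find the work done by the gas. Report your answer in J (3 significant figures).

W ≈ -11100 J

Isothermal: W = nRT ln(V₂/V₁).
W = (2.56)(8.314)(566) × ln(9.29/23.4)
  = 12047 × -0.9238
W_by_gas = -11129 J.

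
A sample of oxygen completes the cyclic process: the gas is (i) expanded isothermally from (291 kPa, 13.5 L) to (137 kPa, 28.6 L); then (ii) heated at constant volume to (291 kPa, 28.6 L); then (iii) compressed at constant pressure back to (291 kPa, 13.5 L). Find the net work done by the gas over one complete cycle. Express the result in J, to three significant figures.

Leg (i): W = PᵢVᵢ ln(V_f/Vᵢ) = (3928) ln(28.6/13.5) = 2949 J.
Leg (ii): W = 0.
Leg (iii): W = PΔV = (291)(13.5 − 28.6) = -4394 J.
W_net = 2949 − 4394 = -1445 J.

W_net ≈ -1440 J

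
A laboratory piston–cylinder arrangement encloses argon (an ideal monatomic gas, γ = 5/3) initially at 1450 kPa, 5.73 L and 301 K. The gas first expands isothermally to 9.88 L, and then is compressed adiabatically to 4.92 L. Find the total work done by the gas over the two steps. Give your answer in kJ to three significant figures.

Step 1 (isothermal): W = P₁V₁ ln(V₂/V₁) = (8308) ln(9.88/5.73) = 4526 J.
After step 1: P = 840.9 kPa, V = 9.88 L, T = 301 K.
Step 2 (adiabatic): W = (P₁V₁ − P₂V₂)/(γ−1) = (8308 − 13225)/0.667 = -7374 J.
W_total = 4526 − 7374 = -2848 J.

W_total ≈ -2.85 kJ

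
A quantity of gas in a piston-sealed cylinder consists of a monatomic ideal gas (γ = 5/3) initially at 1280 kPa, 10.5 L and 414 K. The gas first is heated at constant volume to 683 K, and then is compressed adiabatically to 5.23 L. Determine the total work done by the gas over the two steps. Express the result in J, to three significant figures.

Step 1 (isochoric): W = 0 (constant volume).
After step 1: P = 2112 kPa (V unchanged).
Step 2 (adiabatic): W = (P₁V₁ − P₂V₂)/(γ−1) = (22173 − 35287)/0.667 = -19671 J.
W_total = 0 − 19671 = -19671 J.

W_total ≈ -19700 J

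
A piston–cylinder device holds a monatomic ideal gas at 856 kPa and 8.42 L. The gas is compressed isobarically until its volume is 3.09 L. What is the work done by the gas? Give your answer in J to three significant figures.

Isobaric: W = P ΔV.
W = (856 kPa)(3.09 − 8.42 L) = (856)(-5.33) = -4562 J.

W ≈ -4560 J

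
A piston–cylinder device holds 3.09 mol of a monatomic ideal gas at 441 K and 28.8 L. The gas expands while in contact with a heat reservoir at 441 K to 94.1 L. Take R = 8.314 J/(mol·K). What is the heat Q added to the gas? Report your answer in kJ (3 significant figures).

Isothermal ⇒ ΔU = 0, so Q = W = nRT ln(V₂/V₁).
Q = (3.09)(8.314)(441) ln(94.1/28.8) = 11329 × 1.184 = 13414 J.

Q ≈ 13.4 kJ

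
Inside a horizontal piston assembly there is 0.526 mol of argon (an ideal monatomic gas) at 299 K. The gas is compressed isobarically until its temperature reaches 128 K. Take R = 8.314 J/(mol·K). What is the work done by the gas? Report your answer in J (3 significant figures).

Isobaric: W = P ΔV = nR ΔT.
W = (0.526)(8.314)(128 − 299) = -747.8 J.

W ≈ -748 J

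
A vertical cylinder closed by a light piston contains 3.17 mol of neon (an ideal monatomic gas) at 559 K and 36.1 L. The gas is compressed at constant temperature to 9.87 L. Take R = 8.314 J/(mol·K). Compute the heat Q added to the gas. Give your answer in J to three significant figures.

Isothermal ⇒ ΔU = 0, so Q = W = nRT ln(V₂/V₁).
Q = (3.17)(8.314)(559) ln(9.87/36.1) = 14733 × -1.297 = -19105 J.

Q ≈ -19100 J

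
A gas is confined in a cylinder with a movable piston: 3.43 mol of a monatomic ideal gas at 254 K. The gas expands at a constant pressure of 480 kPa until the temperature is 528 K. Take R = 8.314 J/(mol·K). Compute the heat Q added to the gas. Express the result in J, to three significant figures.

Q ≈ 19500 J

Isobaric: W = nRΔT = (3.43)(8.314)(274) = 7814 J.
ΔU = nCᵥΔT with Cᵥ = 3R/2: ΔU = (3.43)(12.47)(274) = 11720 J.
Q = ΔU + W = 11720 + 7814 = 19534 J.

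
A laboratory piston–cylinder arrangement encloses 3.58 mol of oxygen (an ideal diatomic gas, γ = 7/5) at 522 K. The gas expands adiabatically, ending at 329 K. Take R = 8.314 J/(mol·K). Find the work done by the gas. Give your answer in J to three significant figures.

W ≈ 14400 J

Adiabatic ⇒ Q = 0, so W_by = −ΔU = nCᵥ(T₁ − T₂).
Cᵥ = 5R/2 = 20.79 J/(mol·K).
W = (3.58)(20.79)(522 − 329) = 14361 J.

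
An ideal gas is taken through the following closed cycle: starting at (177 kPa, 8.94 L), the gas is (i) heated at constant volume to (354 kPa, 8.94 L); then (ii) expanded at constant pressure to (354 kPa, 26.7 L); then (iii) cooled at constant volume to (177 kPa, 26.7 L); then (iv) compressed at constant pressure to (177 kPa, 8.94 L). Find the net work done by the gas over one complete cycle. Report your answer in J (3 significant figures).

W_net ≈ 3140 J

Constant-volume legs do no work.
W(ii) = (354)(26.7 − 8.94) = 6287 J; W(iv) = (177)(8.94 − 26.7) = -3144 J.
W_net = 6287 − 3144 = 3144 J (the clockwise enclosed area).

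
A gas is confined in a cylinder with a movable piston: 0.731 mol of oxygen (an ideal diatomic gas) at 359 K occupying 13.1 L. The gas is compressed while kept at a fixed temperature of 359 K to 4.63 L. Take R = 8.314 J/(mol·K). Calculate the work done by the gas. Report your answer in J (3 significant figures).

Isothermal: W = nRT ln(V₂/V₁).
W = (0.731)(8.314)(359) × ln(4.63/13.1)
  = 2182 × -1.04
W_by_gas = -2269 J.

W ≈ -2270 J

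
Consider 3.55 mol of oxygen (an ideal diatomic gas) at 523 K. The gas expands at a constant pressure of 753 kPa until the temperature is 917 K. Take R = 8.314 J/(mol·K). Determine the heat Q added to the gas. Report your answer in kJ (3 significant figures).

Q ≈ 40.7 kJ

Isobaric: W = nRΔT = (3.55)(8.314)(394) = 11629 J.
ΔU = nCᵥΔT with Cᵥ = 5R/2: ΔU = (3.55)(20.79)(394) = 29072 J.
Q = ΔU + W = 29072 + 11629 = 40701 J.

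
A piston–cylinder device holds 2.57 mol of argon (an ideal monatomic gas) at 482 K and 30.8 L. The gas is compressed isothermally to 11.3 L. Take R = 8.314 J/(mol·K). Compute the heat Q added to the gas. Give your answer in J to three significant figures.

Isothermal ⇒ ΔU = 0, so Q = W = nRT ln(V₂/V₁).
Q = (2.57)(8.314)(482) ln(11.3/30.8) = 10299 × -1.003 = -10327 J.

Q ≈ -10300 J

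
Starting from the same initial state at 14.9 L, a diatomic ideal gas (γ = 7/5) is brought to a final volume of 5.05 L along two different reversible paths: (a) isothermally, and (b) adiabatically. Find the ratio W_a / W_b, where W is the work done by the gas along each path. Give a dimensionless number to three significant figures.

Path (a) isothermal: W = P₁V₁ ln(V₂/V₁) → W_a/(P₁V₁) = -1.082.
Path (b) adiabatic: W = P₁V₁(1 − (V₁/V₂)^(γ−1))/(γ−1) → W_b/(P₁V₁) = -1.354.
W_a / W_b = -1.082 / -1.354 = 0.7992.

W_a / W_b ≈ 0.799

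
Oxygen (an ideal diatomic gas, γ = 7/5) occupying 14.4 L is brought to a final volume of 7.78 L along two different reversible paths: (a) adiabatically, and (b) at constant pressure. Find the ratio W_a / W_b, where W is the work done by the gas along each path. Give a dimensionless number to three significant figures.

W_a / W_b ≈ 1.52

Path (a) adiabatic: W = P₁V₁(1 − (V₁/V₂)^(γ−1))/(γ−1) → W_a/(P₁V₁) = -0.6981.
Path (b) isobaric: W = P₁(V₂ − V₁) → W_b/(P₁V₁) = -0.4597.
W_a / W_b = -0.6981 / -0.4597 = 1.519.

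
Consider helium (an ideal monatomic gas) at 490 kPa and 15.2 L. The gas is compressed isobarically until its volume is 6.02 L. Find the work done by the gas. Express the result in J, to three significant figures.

W ≈ -4500 J

Isobaric: W = P ΔV.
W = (490 kPa)(6.02 − 15.2 L) = (490)(-9.18) = -4498 J.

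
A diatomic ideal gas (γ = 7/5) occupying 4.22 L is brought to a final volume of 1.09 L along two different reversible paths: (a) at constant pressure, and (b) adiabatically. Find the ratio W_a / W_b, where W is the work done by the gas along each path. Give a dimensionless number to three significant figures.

Path (a) isobaric: W = P₁(V₂ − V₁) → W_a/(P₁V₁) = -0.7417.
Path (b) adiabatic: W = P₁V₁(1 − (V₁/V₂)^(γ−1))/(γ−1) → W_b/(P₁V₁) = -1.796.
W_a / W_b = -0.7417 / -1.796 = 0.4129.

W_a / W_b ≈ 0.413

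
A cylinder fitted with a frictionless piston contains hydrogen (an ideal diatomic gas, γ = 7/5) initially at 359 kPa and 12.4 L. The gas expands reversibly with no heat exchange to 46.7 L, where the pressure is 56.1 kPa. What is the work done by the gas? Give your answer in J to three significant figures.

W ≈ 4580 J

Adiabatic: W = (P₁V₁ − P₂V₂)/(γ − 1) with γ = 7/5.
P₁V₁ = 4452 J, P₂V₂ = 2620 J.
W = (4452 − 2620) / 0.4 = 4579 J.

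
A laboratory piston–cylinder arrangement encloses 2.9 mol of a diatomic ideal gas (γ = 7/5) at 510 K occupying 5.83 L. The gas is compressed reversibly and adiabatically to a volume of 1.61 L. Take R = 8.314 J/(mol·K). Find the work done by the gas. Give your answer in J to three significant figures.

Adiabatic: TV^(γ−1) = const with γ = 7/5.
T₂ = T₁ (V₁/V₂)^(γ−1) = 510 × (5.83/1.61)^0.4 = 510 × 1.673 = 853.3 K.
W_by = nCᵥ(T₁ − T₂) = (2.9)(20.79)(510 − 853.3) = -20694 J.

W ≈ -20700 J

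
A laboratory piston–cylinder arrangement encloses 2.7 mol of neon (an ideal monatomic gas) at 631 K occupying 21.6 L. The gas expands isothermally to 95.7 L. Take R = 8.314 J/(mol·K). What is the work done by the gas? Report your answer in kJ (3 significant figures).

W ≈ 21.1 kJ

Isothermal: W = nRT ln(V₂/V₁).
W = (2.7)(8.314)(631) × ln(95.7/21.6)
  = 14165 × 1.489
W_by_gas = 21084 J.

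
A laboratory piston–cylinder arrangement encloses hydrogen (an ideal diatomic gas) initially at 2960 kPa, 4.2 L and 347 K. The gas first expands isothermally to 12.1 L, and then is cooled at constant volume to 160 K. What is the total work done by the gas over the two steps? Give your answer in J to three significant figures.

Step 1 (isothermal): W = P₁V₁ ln(V₂/V₁) = (12432) ln(12.1/4.2) = 13155 J.
Step 2 (isochoric): W = 0 (constant volume).
W_total = 13155 + 0 = 13155 J.

W_total ≈ 13200 J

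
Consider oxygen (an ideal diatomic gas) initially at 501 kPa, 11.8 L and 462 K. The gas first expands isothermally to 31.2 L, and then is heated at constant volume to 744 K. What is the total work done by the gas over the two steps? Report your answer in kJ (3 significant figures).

W_total ≈ 5.75 kJ

Step 1 (isothermal): W = P₁V₁ ln(V₂/V₁) = (5912) ln(31.2/11.8) = 5748 J.
Step 2 (isochoric): W = 0 (constant volume).
W_total = 5748 + 0 = 5748 J.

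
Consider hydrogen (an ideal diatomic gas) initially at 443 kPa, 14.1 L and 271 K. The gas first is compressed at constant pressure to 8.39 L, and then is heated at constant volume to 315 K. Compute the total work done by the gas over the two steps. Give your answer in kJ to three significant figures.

Step 1 (isobaric): W = PΔV = (443 kPa)(8.39 − 14.1 L) = -2530 J.
Step 2 (isochoric): W = 0 (constant volume).
W_total = -2530 + 0 = -2530 J.

W_total ≈ -2.53 kJ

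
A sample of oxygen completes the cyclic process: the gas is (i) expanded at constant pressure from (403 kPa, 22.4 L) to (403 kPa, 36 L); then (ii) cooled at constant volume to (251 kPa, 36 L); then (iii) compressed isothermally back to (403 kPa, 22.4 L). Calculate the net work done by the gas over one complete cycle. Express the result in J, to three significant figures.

Leg (i): W = PΔV = (403)(36 − 22.4) = 5481 J.
Leg (ii): W = 0.
Leg (iii): W = PᵢVᵢ ln(V_f/Vᵢ) = (9036) ln(22.4/36) = -4287 J.
W_net = 5481 − 4287 = 1194 J.

W_net ≈ 1190 J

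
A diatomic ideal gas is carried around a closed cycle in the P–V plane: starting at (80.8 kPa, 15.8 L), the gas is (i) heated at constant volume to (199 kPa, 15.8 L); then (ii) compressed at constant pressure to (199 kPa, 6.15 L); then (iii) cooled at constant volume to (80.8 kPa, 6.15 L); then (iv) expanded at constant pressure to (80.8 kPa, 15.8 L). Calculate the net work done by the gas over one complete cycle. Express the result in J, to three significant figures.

Constant-volume legs do no work.
W(ii) = (199)(6.15 − 15.8) = -1920 J; W(iv) = (80.8)(15.8 − 6.15) = 779.7 J.
W_net = -1920 + 779.7 = -1141 J (the counter-clockwise enclosed area).

W_net ≈ -1140 J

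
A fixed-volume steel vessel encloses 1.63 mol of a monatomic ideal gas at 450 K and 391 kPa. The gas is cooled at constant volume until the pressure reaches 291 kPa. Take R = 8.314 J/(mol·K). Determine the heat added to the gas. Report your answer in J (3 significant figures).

Q ≈ -2340 J

Constant volume ⇒ W = 0, so Q = ΔU = nCᵥΔT with Cᵥ = 3R/2 = 12.47 J/(mol·K).
At constant V, T₂/T₁ = P₂/P₁ ⇒ ΔT = T₁(P₂/P₁ − 1) = 450·(291/391 − 1) = -115.1 K.
ΔU = (1.63)(12.47)(-115.1) = -2340 J.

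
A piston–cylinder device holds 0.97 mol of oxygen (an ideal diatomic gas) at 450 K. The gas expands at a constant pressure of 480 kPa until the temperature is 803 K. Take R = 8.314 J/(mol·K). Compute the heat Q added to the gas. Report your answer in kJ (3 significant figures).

Isobaric: W = nRΔT = (0.97)(8.314)(353) = 2847 J.
ΔU = nCᵥΔT with Cᵥ = 5R/2: ΔU = (0.97)(20.79)(353) = 7117 J.
Q = ΔU + W = 7117 + 2847 = 9964 J.

Q ≈ 9.96 kJ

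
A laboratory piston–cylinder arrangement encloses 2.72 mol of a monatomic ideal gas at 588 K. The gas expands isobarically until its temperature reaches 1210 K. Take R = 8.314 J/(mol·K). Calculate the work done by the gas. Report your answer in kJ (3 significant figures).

Isobaric: W = P ΔV = nR ΔT.
W = (2.72)(8.314)(1210 − 588) = 14066 J.

W ≈ 14.1 kJ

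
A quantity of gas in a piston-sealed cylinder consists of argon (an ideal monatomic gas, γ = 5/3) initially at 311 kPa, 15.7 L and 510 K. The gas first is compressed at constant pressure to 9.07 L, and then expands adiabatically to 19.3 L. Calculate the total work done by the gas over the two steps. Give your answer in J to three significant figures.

W_total ≈ -388 J

Step 1 (isobaric): W = PΔV = (311 kPa)(9.07 − 15.7 L) = -2062 J.
After step 1: P = 311 kPa, V = 9.07 L, T = 294.6 K.
Step 2 (adiabatic): W = (P₁V₁ − P₂V₂)/(γ−1) = (2821 − 1705)/0.667 = 1674 J.
W_total = -2062 + 1674 = -388.3 J.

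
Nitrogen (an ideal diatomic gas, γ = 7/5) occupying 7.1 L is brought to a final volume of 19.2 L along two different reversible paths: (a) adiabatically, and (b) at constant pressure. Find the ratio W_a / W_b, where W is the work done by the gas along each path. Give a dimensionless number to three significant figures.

Path (a) adiabatic: W = P₁V₁(1 − (V₁/V₂)^(γ−1))/(γ−1) → W_a/(P₁V₁) = 0.8207.
Path (b) isobaric: W = P₁(V₂ − V₁) → W_b/(P₁V₁) = 1.704.
W_a / W_b = 0.8207 / 1.704 = 0.4816.

W_a / W_b ≈ 0.482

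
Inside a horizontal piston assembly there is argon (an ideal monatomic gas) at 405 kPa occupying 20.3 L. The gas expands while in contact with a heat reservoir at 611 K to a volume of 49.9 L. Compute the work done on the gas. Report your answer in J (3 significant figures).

Isothermal: W = nRT ln(V₂/V₁) = P₁V₁ ln(V₂/V₁).
P₁V₁ = (405 kPa)(20.3 L) = 8222 J.
W = 8222 × ln(49.9/20.3) = 8222 × 0.8994
W_by_gas = 7394 J; work on gas = −W_by = -7394 J.

W ≈ -7390 J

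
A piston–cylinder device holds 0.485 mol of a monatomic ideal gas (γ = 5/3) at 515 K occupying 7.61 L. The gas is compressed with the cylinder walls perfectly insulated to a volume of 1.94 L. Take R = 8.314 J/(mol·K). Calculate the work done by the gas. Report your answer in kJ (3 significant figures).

Adiabatic: TV^(γ−1) = const with γ = 5/3.
T₂ = T₁ (V₁/V₂)^(γ−1) = 515 × (7.61/1.94)^0.667 = 515 × 2.487 = 1281 K.
W_by = nCᵥ(T₁ − T₂) = (0.485)(12.47)(515 − 1281) = -4633 J.

W ≈ -4.63 kJ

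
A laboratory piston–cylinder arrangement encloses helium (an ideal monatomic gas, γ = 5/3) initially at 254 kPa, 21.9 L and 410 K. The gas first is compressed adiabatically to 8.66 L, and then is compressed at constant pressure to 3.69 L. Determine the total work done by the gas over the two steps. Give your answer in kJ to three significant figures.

Step 1 (adiabatic): W = (P₁V₁ − P₂V₂)/(γ−1) = (5563 − 10325)/0.667 = -7144 J.
After step 1: P = 1192 kPa, V = 8.66 L, T = 761 K.
Step 2 (isobaric): W = PΔV = (1192 kPa)(3.69 − 8.66 L) = -5926 J.
W_total = -7144 − 5926 = -13069 J.

W_total ≈ -13.1 kJ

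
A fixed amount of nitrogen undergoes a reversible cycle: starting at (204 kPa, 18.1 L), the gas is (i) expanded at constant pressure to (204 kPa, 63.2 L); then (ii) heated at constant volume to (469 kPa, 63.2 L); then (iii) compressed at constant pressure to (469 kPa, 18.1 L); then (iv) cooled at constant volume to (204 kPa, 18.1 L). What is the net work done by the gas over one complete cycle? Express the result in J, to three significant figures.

W_net ≈ -12000 J

Constant-volume legs do no work.
W(i) = (204)(63.2 − 18.1) = 9200 J; W(iii) = (469)(18.1 − 63.2) = -21152 J.
W_net = 9200 − 21152 = -11952 J (the counter-clockwise enclosed area).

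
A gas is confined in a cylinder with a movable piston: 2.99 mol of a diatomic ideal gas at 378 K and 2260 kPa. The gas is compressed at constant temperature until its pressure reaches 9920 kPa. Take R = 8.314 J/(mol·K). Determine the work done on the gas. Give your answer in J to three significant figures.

Isothermal process: W = nRT ln(V₂/V₁) = nRT ln(P₁/P₂).
W = (2.99)(8.314)(378) × ln(2260/9920)
  = 9397 × ln(0.2278) = 9397 × -1.479
W_by_gas = -13899 J; work on gas = −W_by = 13899 J.

W ≈ 13900 J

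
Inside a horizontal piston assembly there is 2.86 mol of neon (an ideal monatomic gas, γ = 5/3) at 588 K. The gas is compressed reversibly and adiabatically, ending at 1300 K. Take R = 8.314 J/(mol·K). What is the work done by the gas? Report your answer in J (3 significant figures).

Adiabatic ⇒ Q = 0, so W_by = −ΔU = nCᵥ(T₁ − T₂).
Cᵥ = 3R/2 = 12.47 J/(mol·K).
W = (2.86)(12.47)(588 − 1300) = -25395 J.

W ≈ -25400 J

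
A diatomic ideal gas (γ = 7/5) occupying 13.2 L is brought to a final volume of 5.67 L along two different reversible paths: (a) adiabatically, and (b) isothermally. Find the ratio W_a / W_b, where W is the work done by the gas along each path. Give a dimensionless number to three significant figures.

Path (a) adiabatic: W = P₁V₁(1 − (V₁/V₂)^(γ−1))/(γ−1) → W_a/(P₁V₁) = -1.005.
Path (b) isothermal: W = P₁V₁ ln(V₂/V₁) → W_b/(P₁V₁) = -0.845.
W_a / W_b = -1.005 / -0.845 = 1.19.

W_a / W_b ≈ 1.19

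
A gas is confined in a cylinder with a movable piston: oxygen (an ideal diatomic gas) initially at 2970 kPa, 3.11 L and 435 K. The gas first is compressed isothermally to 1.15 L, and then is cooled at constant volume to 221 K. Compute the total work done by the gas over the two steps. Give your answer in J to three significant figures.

Step 1 (isothermal): W = P₁V₁ ln(V₂/V₁) = (9237) ln(1.15/3.11) = -9189 J.
Step 2 (isochoric): W = 0 (constant volume).
W_total = -9189 + 0 = -9189 J.

W_total ≈ -9190 J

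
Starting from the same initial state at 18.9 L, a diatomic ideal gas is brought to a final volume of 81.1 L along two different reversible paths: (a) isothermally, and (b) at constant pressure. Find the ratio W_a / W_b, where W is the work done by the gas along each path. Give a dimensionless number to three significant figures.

Path (a) isothermal: W = P₁V₁ ln(V₂/V₁) → W_a/(P₁V₁) = 1.457.
Path (b) isobaric: W = P₁(V₂ − V₁) → W_b/(P₁V₁) = 3.291.
W_a / W_b = 1.457 / 3.291 = 0.4426.

W_a / W_b ≈ 0.443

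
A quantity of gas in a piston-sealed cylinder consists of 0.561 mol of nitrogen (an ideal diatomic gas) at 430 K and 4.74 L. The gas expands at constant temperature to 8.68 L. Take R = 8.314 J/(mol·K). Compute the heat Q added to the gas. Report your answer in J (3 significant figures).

Q ≈ 1210 J

Isothermal ⇒ ΔU = 0, so Q = W = nRT ln(V₂/V₁).
Q = (0.561)(8.314)(430) ln(8.68/4.74) = 2006 × 0.605 = 1213 J.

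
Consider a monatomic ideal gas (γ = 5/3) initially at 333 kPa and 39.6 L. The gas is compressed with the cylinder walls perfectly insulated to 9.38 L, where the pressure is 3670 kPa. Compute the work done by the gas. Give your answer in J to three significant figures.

W ≈ -31900 J

Adiabatic: W = (P₁V₁ − P₂V₂)/(γ − 1) with γ = 5/3.
P₁V₁ = 13187 J, P₂V₂ = 34425 J.
W = (13187 − 34425) / 0.6667 = -31857 J.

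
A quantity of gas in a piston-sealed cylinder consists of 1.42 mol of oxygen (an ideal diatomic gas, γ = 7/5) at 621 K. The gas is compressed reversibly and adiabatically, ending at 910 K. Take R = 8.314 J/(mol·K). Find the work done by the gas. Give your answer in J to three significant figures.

W ≈ -8530 J

Adiabatic ⇒ Q = 0, so W_by = −ΔU = nCᵥ(T₁ − T₂).
Cᵥ = 5R/2 = 20.79 J/(mol·K).
W = (1.42)(20.79)(621 − 910) = -8530 J.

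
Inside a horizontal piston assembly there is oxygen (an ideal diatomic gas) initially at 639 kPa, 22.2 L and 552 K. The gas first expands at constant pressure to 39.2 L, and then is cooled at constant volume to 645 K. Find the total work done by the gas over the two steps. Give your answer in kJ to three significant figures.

Step 1 (isobaric): W = PΔV = (639 kPa)(39.2 − 22.2 L) = 10863 J.
Step 2 (isochoric): W = 0 (constant volume).
W_total = 10863 + 0 = 10863 J.

W_total ≈ 10.9 kJ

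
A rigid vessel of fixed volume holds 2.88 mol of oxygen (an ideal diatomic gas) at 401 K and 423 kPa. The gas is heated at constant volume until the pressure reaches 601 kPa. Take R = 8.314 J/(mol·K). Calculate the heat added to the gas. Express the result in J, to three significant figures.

Constant volume ⇒ W = 0, so Q = ΔU = nCᵥΔT with Cᵥ = 5R/2 = 20.79 J/(mol·K).
At constant V, T₂/T₁ = P₂/P₁ ⇒ ΔT = T₁(P₂/P₁ − 1) = 401·(601/423 − 1) = 168.7 K.
ΔU = (2.88)(20.79)(168.7) = 10101 J.

Q ≈ 10100 J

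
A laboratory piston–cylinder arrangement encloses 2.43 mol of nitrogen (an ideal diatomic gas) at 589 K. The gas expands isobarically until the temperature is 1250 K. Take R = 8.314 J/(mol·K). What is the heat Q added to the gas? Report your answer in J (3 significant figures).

Isobaric: W = nRΔT = (2.43)(8.314)(661) = 13354 J.
ΔU = nCᵥΔT with Cᵥ = 5R/2: ΔU = (2.43)(20.79)(661) = 33385 J.
Q = ΔU + W = 33385 + 13354 = 46740 J.

Q ≈ 46700 J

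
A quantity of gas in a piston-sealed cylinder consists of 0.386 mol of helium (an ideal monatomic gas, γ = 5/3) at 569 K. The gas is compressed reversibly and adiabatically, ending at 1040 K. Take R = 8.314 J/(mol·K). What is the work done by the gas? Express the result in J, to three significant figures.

Adiabatic ⇒ Q = 0, so W_by = −ΔU = nCᵥ(T₁ − T₂).
Cᵥ = 3R/2 = 12.47 J/(mol·K).
W = (0.386)(12.47)(569 − 1040) = -2267 J.

W ≈ -2270 J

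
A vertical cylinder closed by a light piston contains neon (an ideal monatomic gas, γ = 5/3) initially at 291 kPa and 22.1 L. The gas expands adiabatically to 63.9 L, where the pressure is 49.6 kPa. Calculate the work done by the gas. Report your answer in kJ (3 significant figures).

Adiabatic: W = (P₁V₁ − P₂V₂)/(γ − 1) with γ = 5/3.
P₁V₁ = 6431 J, P₂V₂ = 3169 J.
W = (6431 − 3169) / 0.6667 = 4892 J.

W ≈ 4.89 kJ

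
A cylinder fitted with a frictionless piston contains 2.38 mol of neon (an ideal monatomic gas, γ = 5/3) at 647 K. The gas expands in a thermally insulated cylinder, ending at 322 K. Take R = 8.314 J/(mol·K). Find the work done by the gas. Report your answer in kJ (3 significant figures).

Adiabatic ⇒ Q = 0, so W_by = −ΔU = nCᵥ(T₁ − T₂).
Cᵥ = 3R/2 = 12.47 J/(mol·K).
W = (2.38)(12.47)(647 − 322) = 9646 J.

W ≈ 9.65 kJ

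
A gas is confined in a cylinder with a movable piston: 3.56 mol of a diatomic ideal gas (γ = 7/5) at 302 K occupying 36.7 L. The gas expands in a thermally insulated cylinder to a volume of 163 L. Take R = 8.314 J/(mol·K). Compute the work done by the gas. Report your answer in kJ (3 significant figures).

Adiabatic: TV^(γ−1) = const with γ = 7/5.
T₂ = T₁ (V₁/V₂)^(γ−1) = 302 × (36.7/163)^0.4 = 302 × 0.5508 = 166.3 K.
W_by = nCᵥ(T₁ − T₂) = (3.56)(20.79)(302 − 166.3) = 10038 J.

W ≈ 10.0 kJ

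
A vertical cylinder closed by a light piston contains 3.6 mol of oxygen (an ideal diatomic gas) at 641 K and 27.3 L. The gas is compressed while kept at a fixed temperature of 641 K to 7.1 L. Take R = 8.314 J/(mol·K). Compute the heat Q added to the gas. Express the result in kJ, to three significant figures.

Q ≈ -25.8 kJ

Isothermal ⇒ ΔU = 0, so Q = W = nRT ln(V₂/V₁).
Q = (3.6)(8.314)(641) ln(7.1/27.3) = 19185 × -1.347 = -25839 J.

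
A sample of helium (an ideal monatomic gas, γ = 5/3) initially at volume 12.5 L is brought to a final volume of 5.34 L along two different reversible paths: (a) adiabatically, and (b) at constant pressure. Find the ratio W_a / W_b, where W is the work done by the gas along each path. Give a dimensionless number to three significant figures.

Path (a) adiabatic: W = P₁V₁(1 − (V₁/V₂)^(γ−1))/(γ−1) → W_a/(P₁V₁) = -1.144.
Path (b) isobaric: W = P₁(V₂ − V₁) → W_b/(P₁V₁) = -0.5728.
W_a / W_b = -1.144 / -0.5728 = 1.998.

W_a / W_b ≈ 2.00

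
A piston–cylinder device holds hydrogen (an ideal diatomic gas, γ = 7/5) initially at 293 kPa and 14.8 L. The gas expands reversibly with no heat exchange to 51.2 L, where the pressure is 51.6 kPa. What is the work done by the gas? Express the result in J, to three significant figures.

W ≈ 4240 J

Adiabatic: W = (P₁V₁ − P₂V₂)/(γ − 1) with γ = 7/5.
P₁V₁ = 4336 J, P₂V₂ = 2642 J.
W = (4336 − 2642) / 0.4 = 4236 J.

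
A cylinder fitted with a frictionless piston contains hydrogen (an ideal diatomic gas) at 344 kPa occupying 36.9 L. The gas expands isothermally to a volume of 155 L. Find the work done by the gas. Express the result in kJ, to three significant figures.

Isothermal: W = nRT ln(V₂/V₁) = P₁V₁ ln(V₂/V₁).
P₁V₁ = (344 kPa)(36.9 L) = 12694 J.
W = 12694 × ln(155/36.9) = 12694 × 1.435
W_by_gas = 18218 J.

W ≈ 18.2 kJ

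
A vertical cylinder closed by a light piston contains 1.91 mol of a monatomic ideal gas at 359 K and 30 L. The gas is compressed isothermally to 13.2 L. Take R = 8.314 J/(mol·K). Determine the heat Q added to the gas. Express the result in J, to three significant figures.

Isothermal ⇒ ΔU = 0, so Q = W = nRT ln(V₂/V₁).
Q = (1.91)(8.314)(359) ln(13.2/30) = 5701 × -0.821 = -4680 J.

Q ≈ -4680 J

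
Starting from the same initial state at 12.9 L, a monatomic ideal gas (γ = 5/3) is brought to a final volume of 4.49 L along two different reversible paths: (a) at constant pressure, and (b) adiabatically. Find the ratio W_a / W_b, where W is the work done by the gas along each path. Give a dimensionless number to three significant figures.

W_a / W_b ≈ 0.426

Path (a) isobaric: W = P₁(V₂ − V₁) → W_a/(P₁V₁) = -0.6519.
Path (b) adiabatic: W = P₁V₁(1 − (V₁/V₂)^(γ−1))/(γ−1) → W_b/(P₁V₁) = -1.531.
W_a / W_b = -0.6519 / -1.531 = 0.4257.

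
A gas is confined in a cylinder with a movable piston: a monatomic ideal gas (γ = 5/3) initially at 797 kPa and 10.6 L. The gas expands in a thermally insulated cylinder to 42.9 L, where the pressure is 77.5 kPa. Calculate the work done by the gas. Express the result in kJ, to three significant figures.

W ≈ 7.69 kJ

Adiabatic: W = (P₁V₁ − P₂V₂)/(γ − 1) with γ = 5/3.
P₁V₁ = 8448 J, P₂V₂ = 3325 J.
W = (8448 − 3325) / 0.6667 = 7685 J.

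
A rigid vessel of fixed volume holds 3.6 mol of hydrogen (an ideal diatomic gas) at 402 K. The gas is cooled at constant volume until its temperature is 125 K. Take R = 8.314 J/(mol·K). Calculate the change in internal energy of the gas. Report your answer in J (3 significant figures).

ΔU ≈ -20700 J

Constant volume ⇒ W = 0, so Q = ΔU = nCᵥΔT with Cᵥ = 5R/2 = 20.79 J/(mol·K).
ΔU = (3.6)(20.79)(125 − 402) = -20727 J.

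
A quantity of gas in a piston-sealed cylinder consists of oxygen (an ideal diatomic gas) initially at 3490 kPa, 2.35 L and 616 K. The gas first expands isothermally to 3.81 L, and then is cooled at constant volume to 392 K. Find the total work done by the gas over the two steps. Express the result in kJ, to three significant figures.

Step 1 (isothermal): W = P₁V₁ ln(V₂/V₁) = (8202) ln(3.81/2.35) = 3963 J.
Step 2 (isochoric): W = 0 (constant volume).
W_total = 3963 + 0 = 3963 J.

W_total ≈ 3.96 kJ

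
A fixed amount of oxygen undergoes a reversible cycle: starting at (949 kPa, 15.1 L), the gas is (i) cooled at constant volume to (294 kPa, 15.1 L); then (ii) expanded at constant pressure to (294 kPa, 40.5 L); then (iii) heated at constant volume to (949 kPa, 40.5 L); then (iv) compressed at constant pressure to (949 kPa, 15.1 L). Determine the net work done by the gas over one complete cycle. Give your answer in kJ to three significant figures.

W_net ≈ -16.6 kJ

Constant-volume legs do no work.
W(ii) = (294)(40.5 − 15.1) = 7468 J; W(iv) = (949)(15.1 − 40.5) = -24105 J.
W_net = 7468 − 24105 = -16637 J (the counter-clockwise enclosed area).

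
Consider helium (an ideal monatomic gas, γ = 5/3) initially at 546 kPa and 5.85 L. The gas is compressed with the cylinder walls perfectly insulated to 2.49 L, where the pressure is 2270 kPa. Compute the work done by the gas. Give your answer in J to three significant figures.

Adiabatic: W = (P₁V₁ − P₂V₂)/(γ − 1) with γ = 5/3.
P₁V₁ = 3194 J, P₂V₂ = 5652 J.
W = (3194 − 5652) / 0.6667 = -3687 J.

W ≈ -3690 J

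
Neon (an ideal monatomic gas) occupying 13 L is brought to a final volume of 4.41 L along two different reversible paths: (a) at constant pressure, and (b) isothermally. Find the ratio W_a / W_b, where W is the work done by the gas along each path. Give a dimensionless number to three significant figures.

W_a / W_b ≈ 0.611

Path (a) isobaric: W = P₁(V₂ − V₁) → W_a/(P₁V₁) = -0.6608.
Path (b) isothermal: W = P₁V₁ ln(V₂/V₁) → W_b/(P₁V₁) = -1.081.
W_a / W_b = -0.6608 / -1.081 = 0.6112.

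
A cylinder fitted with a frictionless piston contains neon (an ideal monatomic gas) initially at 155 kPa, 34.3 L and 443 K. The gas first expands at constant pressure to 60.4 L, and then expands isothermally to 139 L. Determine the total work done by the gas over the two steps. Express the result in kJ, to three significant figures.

W_total ≈ 11.8 kJ

Step 1 (isobaric): W = PΔV = (155 kPa)(60.4 − 34.3 L) = 4046 J.
After step 1: P = 155 kPa, V = 60.4 L, T = 780.1 K.
Step 2 (isothermal): W = P₁V₁ ln(V₂/V₁) = (9362) ln(139/60.4) = 7803 J.
W_total = 4046 + 7803 = 11849 J.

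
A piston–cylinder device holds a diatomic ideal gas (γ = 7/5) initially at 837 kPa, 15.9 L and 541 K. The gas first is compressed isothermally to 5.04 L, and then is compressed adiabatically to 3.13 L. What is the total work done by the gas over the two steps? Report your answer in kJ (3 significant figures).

Step 1 (isothermal): W = P₁V₁ ln(V₂/V₁) = (13308) ln(5.04/15.9) = -15290 J.
After step 1: P = 2641 kPa, V = 5.04 L, T = 541 K.
Step 2 (adiabatic): W = (P₁V₁ − P₂V₂)/(γ−1) = (13308 − 16102)/0.4 = -6984 J.
W_total = -15290 − 6984 = -22274 J.

W_total ≈ -22.3 kJ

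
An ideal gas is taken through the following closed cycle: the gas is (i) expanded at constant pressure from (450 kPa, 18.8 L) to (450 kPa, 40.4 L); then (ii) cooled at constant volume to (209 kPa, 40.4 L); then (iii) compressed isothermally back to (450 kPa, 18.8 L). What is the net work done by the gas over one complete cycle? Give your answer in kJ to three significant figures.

W_net ≈ 3.26 kJ

Leg (i): W = PΔV = (450)(40.4 − 18.8) = 9720 J.
Leg (ii): W = 0.
Leg (iii): W = PᵢVᵢ ln(V_f/Vᵢ) = (8444) ln(18.8/40.4) = -6459 J.
W_net = 9720 − 6459 = 3261 J.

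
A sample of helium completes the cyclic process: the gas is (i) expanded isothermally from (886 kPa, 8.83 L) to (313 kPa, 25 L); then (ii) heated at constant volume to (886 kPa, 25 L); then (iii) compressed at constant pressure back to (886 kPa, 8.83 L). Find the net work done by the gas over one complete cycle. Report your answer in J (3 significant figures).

W_net ≈ -6180 J

Leg (i): W = PᵢVᵢ ln(V_f/Vᵢ) = (7823) ln(25/8.83) = 8142 J.
Leg (ii): W = 0.
Leg (iii): W = PΔV = (886)(8.83 − 25) = -14327 J.
W_net = 8142 − 14327 = -6185 J.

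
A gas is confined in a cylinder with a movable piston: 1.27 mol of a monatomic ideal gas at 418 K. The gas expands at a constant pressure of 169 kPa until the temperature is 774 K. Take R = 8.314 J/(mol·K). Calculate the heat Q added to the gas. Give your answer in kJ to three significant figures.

Isobaric: W = nRΔT = (1.27)(8.314)(356) = 3759 J.
ΔU = nCᵥΔT with Cᵥ = 3R/2: ΔU = (1.27)(12.47)(356) = 5638 J.
Q = ΔU + W = 5638 + 3759 = 9397 J.

Q ≈ 9.40 kJ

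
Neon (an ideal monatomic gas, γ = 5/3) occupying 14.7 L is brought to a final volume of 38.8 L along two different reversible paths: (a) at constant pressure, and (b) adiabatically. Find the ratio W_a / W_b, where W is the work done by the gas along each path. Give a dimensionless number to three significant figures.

W_a / W_b ≈ 2.29

Path (a) isobaric: W = P₁(V₂ − V₁) → W_a/(P₁V₁) = 1.639.
Path (b) adiabatic: W = P₁V₁(1 − (V₁/V₂)^(γ−1))/(γ−1) → W_b/(P₁V₁) = 0.7146.
W_a / W_b = 1.639 / 0.7146 = 2.294.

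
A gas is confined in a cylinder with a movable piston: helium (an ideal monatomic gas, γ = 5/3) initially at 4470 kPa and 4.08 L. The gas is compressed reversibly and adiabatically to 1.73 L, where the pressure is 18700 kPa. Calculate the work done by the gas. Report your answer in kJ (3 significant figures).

Adiabatic: W = (P₁V₁ − P₂V₂)/(γ − 1) with γ = 5/3.
P₁V₁ = 18238 J, P₂V₂ = 32351 J.
W = (18238 − 32351) / 0.6667 = -21170 J.

W ≈ -21.2 kJ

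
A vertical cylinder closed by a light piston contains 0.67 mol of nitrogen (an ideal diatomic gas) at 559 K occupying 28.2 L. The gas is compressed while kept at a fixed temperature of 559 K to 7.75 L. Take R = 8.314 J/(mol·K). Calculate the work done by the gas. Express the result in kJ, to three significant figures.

W ≈ -4.02 kJ

Isothermal: W = nRT ln(V₂/V₁).
W = (0.67)(8.314)(559) × ln(7.75/28.2)
  = 3114 × -1.292
W_by_gas = -4022 J.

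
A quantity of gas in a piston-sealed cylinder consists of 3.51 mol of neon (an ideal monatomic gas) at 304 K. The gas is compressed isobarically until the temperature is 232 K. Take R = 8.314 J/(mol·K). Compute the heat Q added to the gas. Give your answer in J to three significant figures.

Q ≈ -5250 J

Isobaric: W = nRΔT = (3.51)(8.314)(-72) = -2101 J.
ΔU = nCᵥΔT with Cᵥ = 3R/2: ΔU = (3.51)(12.47)(-72) = -3152 J.
Q = ΔU + W = -3152 − 2101 = -5253 J.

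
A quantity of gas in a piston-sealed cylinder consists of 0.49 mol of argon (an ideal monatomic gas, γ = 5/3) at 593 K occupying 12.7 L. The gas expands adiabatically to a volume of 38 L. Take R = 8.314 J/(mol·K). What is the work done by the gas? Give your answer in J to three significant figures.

W ≈ 1880 J

Adiabatic: TV^(γ−1) = const with γ = 5/3.
T₂ = T₁ (V₁/V₂)^(γ−1) = 593 × (12.7/38)^0.667 = 593 × 0.4816 = 285.6 K.
W_by = nCᵥ(T₁ − T₂) = (0.49)(12.47)(593 − 285.6) = 1879 J.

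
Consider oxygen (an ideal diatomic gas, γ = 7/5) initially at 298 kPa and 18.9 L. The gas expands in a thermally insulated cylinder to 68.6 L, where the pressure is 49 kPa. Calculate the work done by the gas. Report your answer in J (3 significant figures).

W ≈ 5680 J

Adiabatic: W = (P₁V₁ − P₂V₂)/(γ − 1) with γ = 7/5.
P₁V₁ = 5632 J, P₂V₂ = 3361 J.
W = (5632 − 3361) / 0.4 = 5677 J.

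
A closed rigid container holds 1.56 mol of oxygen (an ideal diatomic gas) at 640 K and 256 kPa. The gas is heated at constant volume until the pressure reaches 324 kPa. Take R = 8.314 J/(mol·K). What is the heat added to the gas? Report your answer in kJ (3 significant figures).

Constant volume ⇒ W = 0, so Q = ΔU = nCᵥΔT with Cᵥ = 5R/2 = 20.79 J/(mol·K).
At constant V, T₂/T₁ = P₂/P₁ ⇒ ΔT = T₁(P₂/P₁ − 1) = 640·(324/256 − 1) = 170 K.
ΔU = (1.56)(20.79)(170) = 5512 J.

Q ≈ 5.51 kJ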